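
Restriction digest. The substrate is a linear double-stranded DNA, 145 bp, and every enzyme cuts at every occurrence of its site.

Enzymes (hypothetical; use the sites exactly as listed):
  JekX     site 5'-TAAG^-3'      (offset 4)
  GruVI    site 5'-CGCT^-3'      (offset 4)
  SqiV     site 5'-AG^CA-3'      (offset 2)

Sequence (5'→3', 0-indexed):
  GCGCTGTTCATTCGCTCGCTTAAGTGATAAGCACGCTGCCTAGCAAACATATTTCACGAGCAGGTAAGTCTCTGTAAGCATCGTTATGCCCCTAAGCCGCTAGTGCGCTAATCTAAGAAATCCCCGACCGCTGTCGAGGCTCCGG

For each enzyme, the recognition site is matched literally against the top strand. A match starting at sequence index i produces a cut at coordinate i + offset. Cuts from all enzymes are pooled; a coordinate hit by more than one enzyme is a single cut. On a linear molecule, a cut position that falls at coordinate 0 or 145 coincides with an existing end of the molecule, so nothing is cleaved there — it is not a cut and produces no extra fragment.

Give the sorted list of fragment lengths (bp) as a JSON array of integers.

[4,4,5,5,6,6,7,8,8,8,10,11,13,15,17,18]

Scan for sites:
  JekX TAAG/4: at [20, 27, 64, 74, 92, 113] ⇒ [24, 31, 68, 78, 96, 117]
  GruVI CGCT/4: at [1, 12, 16, 33, 97, 105, 128] ⇒ [5, 16, 20, 37, 101, 109, 132]
  SqiV AGCA/2: at [29, 41, 58, 76] ⇒ [31, 43, 60, 78]

Pooled cuts: [5, 16, 20, 24, 31, 37, 43, 60, 68, 78, 96, 101, 109, 117, 132]

Fragments:
  [0,5): 5 bp
  [5,16): 11 bp
  [16,20): 4 bp
  [20,24): 4 bp
  [24,31): 7 bp
  [31,37): 6 bp
  [37,43): 6 bp
  [43,60): 17 bp
  [60,68): 8 bp
  [68,78): 10 bp
  [78,96): 18 bp
  [96,101): 5 bp
  [101,109): 8 bp
  [109,117): 8 bp
  [117,132): 15 bp
  [132,145): 13 bp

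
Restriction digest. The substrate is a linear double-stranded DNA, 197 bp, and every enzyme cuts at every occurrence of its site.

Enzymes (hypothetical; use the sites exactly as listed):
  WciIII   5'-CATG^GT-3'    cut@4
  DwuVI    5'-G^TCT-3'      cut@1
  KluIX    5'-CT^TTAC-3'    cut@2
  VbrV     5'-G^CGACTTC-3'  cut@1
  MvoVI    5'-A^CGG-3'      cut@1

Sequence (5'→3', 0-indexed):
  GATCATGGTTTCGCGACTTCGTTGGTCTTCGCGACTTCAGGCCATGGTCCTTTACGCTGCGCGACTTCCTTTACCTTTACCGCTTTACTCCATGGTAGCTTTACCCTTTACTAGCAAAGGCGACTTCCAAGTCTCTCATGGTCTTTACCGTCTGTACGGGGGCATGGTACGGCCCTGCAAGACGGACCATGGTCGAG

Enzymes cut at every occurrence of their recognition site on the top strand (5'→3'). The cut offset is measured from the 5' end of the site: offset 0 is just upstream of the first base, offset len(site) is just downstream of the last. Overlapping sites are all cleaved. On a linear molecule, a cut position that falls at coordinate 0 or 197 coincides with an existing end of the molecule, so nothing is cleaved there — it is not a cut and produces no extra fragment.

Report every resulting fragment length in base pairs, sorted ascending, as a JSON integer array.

[1,3,3,5,6,6,6,6,6,6,6,7,7,8,9,9,9,10,10,10,11,12,13,13,15]

Per-enzyme occurrences:
  WciIII CATGGT/4: at [3, 42, 90, 136, 162, 187] ⇒ [7, 46, 94, 140, 166, 191]
  DwuVI GTCT/1: at [24, 130, 140, 149] ⇒ [25, 131, 141, 150]
  KluIX CTTTAC/2: at [49, 68, 74, 82, 98, 105, 142] ⇒ [51, 70, 76, 84, 100, 107, 144]
  VbrV GCGACTTC/1: at [12, 30, 60, 119] ⇒ [13, 31, 61, 120]
  MvoVI ACGG/1: at [155, 168, 181] ⇒ [156, 169, 182]

Pooled cuts: [7, 13, 25, 31, 46, 51, 61, 70, 76, 84, 94, 100, 107, 120, 131, 140, 141, 144, 150, 156, 166, 169, 182, 191]

Fragments:
  [0,7): 7 bp
  [7,13): 6 bp
  [13,25): 12 bp
  [25,31): 6 bp
  [31,46): 15 bp
  [46,51): 5 bp
  [51,61): 10 bp
  [61,70): 9 bp
  [70,76): 6 bp
  [76,84): 8 bp
  [84,94): 10 bp
  [94,100): 6 bp
  [100,107): 7 bp
  [107,120): 13 bp
  [120,131): 11 bp
  [131,140): 9 bp
  [140,141): 1 bp
  [141,144): 3 bp
  [144,150): 6 bp
  [150,156): 6 bp
  [156,166): 10 bp
  [166,169): 3 bp
  [169,182): 13 bp
  [182,191): 9 bp
  [191,197): 6 bp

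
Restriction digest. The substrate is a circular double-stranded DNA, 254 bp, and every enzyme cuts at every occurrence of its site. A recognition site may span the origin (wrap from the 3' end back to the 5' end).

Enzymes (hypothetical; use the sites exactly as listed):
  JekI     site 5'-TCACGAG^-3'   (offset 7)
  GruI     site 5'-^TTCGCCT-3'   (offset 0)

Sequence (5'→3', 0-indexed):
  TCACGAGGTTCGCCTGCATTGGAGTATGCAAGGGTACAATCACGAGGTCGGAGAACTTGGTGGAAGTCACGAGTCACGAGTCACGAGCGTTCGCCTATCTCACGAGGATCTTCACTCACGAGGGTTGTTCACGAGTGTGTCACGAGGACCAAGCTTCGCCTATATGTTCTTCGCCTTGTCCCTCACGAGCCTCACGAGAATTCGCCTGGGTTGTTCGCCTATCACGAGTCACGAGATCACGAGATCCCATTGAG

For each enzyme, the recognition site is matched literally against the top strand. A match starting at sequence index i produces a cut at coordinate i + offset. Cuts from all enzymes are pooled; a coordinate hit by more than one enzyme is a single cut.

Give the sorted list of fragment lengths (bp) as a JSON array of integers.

Scan for sites:
  JekI (TCACGAG, off=7): starts [0, 39, 66, 73, 80, 99, 115, 128, 139, 182, 191, 221, 228, 236] → cuts [7, 46, 73, 80, 87, 106, 122, 135, 146, 189, 198, 228, 235, 243]
  GruI (TTCGCCT, off=0): starts [8, 89, 154, 169, 200, 213] → cuts [8, 89, 154, 169, 200, 213]

All cut coordinates (distinct, sorted): [7, 8, 46, 73, 80, 87, 89, 106, 122, 135, 146, 154, 169, 189, 198, 200, 213, 228, 235, 243]

Fragments:
  7→8: 1 bp
  8→46: 38 bp
  46→73: 27 bp
  73→80: 7 bp
  80→87: 7 bp
  87→89: 2 bp
  89→106: 17 bp
  106→122: 16 bp
  122→135: 13 bp
  135→146: 11 bp
  146→154: 8 bp
  154→169: 15 bp
  169→189: 20 bp
  189→198: 9 bp
  198→200: 2 bp
  200→213: 13 bp
  213→228: 15 bp
  228→235: 7 bp
  235→243: 8 bp
  243→7 (wrap): 254-243+7 = 18 bp

[1,2,2,7,7,7,8,8,9,11,13,13,15,15,16,17,18,20,27,38]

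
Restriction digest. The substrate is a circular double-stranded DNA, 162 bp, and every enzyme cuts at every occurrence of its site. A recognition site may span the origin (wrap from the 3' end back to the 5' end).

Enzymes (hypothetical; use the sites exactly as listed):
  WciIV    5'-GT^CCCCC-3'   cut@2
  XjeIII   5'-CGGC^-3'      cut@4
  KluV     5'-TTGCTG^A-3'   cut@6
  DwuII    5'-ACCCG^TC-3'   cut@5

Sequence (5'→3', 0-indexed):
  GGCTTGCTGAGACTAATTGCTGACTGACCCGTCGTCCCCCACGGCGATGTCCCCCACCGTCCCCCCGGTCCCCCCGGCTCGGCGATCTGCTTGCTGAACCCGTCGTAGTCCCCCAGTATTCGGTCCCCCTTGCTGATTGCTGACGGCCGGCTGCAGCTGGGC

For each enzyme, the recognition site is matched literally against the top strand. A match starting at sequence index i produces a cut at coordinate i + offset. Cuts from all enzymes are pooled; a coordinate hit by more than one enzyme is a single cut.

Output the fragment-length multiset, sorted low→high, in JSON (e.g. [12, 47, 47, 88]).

Site scan:
  WciIV (GTCCCCC, off=2): starts [33, 48, 58, 67, 107, 122] → cuts [35, 50, 60, 69, 109, 124]
  XjeIII (CGGC, off=4): starts [41, 74, 79, 143, 147, 161] → cuts [3, 45, 78, 83, 147, 151]
  KluV (TTGCTGA, off=6): starts [3, 16, 90, 129, 136] → cuts [9, 22, 96, 135, 142]
  DwuII (ACCCGTC, off=5): starts [26, 97] → cuts [31, 102]

Pooled cuts: [3, 9, 22, 31, 35, 45, 50, 60, 69, 78, 83, 96, 102, 109, 124, 135, 142, 147, 151]

Fragment lengths:
  3→9: 6 bp
  9→22: 13 bp
  22→31: 9 bp
  31→35: 4 bp
  35→45: 10 bp
  45→50: 5 bp
  50→60: 10 bp
  60→69: 9 bp
  69→78: 9 bp
  78→83: 5 bp
  83→96: 13 bp
  96→102: 6 bp
  102→109: 7 bp
  109→124: 15 bp
  124→135: 11 bp
  135→142: 7 bp
  142→147: 5 bp
  147→151: 4 bp
  151→3 (wrap): 162-151+3 = 14 bp

[4,4,5,5,5,6,6,7,7,9,9,9,10,10,11,13,13,14,15]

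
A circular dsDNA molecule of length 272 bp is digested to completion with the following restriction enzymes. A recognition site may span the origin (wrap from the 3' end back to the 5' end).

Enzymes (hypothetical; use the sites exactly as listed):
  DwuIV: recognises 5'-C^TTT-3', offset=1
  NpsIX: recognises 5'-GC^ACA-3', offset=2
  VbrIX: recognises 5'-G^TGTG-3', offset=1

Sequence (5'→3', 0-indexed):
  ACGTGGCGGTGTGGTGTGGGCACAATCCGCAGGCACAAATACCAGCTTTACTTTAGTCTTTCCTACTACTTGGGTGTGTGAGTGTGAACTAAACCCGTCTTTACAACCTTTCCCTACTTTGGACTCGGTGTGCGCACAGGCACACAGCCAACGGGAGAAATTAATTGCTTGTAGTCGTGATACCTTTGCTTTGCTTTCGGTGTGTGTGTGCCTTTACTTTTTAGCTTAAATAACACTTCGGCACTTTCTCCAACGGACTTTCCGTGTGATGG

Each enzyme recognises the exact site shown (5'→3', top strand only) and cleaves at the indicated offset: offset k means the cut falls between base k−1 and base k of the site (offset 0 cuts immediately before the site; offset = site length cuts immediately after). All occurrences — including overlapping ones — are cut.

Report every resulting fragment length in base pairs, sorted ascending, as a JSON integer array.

[2,2,2,2,5,5,5,5,5,6,6,6,6,6,7,7,7,9,9,11,12,13,14,16,17,17,27,43]

Scan for sites:
  DwuIV (CTTT, off=1): starts [45, 50, 57, 98, 107, 116, 183, 188, 193, 211, 216, 243, 257] → cuts [46, 51, 58, 99, 108, 117, 184, 189, 194, 212, 217, 244, 258]
  NpsIX (GCACA, off=2): starts [19, 32, 133, 139] → cuts [21, 34, 135, 141]
  VbrIX (GTGTG, off=1): starts [8, 13, 73, 75, 81, 127, 199, 201, 203, 205, 263] → cuts [9, 14, 74, 76, 82, 128, 200, 202, 204, 206, 264]

All cut coordinates (distinct, sorted): [9, 14, 21, 34, 46, 51, 58, 74, 76, 82, 99, 108, 117, 128, 135, 141, 184, 189, 194, 200, 202, 204, 206, 212, 217, 244, 258, 264]

Fragments:
  9→14: 5 bp
  14→21: 7 bp
  21→34: 13 bp
  34→46: 12 bp
  46→51: 5 bp
  51→58: 7 bp
  58→74: 16 bp
  74→76: 2 bp
  76→82: 6 bp
  82→99: 17 bp
  99→108: 9 bp
  108→117: 9 bp
  117→128: 11 bp
  128→135: 7 bp
  135→141: 6 bp
  141→184: 43 bp
  184→189: 5 bp
  189→194: 5 bp
  194→200: 6 bp
  200→202: 2 bp
  202→204: 2 bp
  204→206: 2 bp
  206→212: 6 bp
  212→217: 5 bp
  217→244: 27 bp
  244→258: 14 bp
  258→264: 6 bp
  264→9 (wrap): 272-264+9 = 17 bp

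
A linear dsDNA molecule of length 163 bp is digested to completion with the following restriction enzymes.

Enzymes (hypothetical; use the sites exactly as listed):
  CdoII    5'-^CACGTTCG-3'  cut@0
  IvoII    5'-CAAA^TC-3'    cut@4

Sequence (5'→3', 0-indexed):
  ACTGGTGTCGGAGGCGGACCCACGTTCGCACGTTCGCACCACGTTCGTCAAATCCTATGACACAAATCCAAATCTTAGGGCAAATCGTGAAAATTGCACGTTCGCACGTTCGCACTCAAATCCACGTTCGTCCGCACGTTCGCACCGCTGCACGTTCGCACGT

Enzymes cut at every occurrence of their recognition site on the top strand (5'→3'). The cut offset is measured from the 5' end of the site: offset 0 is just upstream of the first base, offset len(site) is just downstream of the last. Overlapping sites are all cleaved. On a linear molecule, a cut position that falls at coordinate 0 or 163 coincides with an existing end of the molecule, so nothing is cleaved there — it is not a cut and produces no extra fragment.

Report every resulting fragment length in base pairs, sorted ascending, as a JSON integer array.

Site scan:
  CdoII CACGTTCG/0: at [20, 28, 39, 96, 104, 122, 134, 150] ⇒ [20, 28, 39, 96, 104, 122, 134, 150]
  IvoII CAAATC/4: at [48, 62, 68, 80, 116] ⇒ [52, 66, 72, 84, 120]

Pooled cuts: [20, 28, 39, 52, 66, 72, 84, 96, 104, 120, 122, 134, 150]

Fragments:
  [0,20): 20 bp
  [20,28): 8 bp
  [28,39): 11 bp
  [39,52): 13 bp
  [52,66): 14 bp
  [66,72): 6 bp
  [72,84): 12 bp
  [84,96): 12 bp
  [96,104): 8 bp
  [104,120): 16 bp
  [120,122): 2 bp
  [122,134): 12 bp
  [134,150): 16 bp
  [150,163): 13 bp

[2,6,8,8,11,12,12,12,13,13,14,16,16,20]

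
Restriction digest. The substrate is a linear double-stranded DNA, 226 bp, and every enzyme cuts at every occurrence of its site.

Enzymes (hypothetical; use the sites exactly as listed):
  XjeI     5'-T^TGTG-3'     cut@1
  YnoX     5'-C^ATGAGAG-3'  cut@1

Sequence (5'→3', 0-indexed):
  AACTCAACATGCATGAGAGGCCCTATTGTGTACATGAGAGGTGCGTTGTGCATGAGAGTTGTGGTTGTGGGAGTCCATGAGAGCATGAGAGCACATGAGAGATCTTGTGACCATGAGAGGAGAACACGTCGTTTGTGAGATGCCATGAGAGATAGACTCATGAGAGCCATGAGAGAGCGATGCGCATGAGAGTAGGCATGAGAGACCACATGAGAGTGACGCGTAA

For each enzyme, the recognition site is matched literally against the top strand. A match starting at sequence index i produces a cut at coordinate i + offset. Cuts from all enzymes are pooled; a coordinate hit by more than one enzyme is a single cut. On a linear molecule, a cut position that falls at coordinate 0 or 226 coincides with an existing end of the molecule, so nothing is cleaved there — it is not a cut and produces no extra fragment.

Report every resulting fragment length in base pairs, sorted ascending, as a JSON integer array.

[5,6,7,7,8,8,9,10,11,11,11,12,12,12,13,14,15,17,17,21]

Per-enzyme occurrences:
  XjeI TTGTG/1: at [25, 45, 58, 64, 104, 132] ⇒ [26, 46, 59, 65, 105, 133]
  YnoX CATGAGAG/1: at [11, 32, 50, 75, 83, 93, 111, 143, 158, 167, 184, 196, 208] ⇒ [12, 33, 51, 76, 84, 94, 112, 144, 159, 168, 185, 197, 209]

All cut coordinates (distinct, sorted): [12, 26, 33, 46, 51, 59, 65, 76, 84, 94, 105, 112, 133, 144, 159, 168, 185, 197, 209]

Fragments:
  [0,12): 12 bp
  [12,26): 14 bp
  [26,33): 7 bp
  [33,46): 13 bp
  [46,51): 5 bp
  [51,59): 8 bp
  [59,65): 6 bp
  [65,76): 11 bp
  [76,84): 8 bp
  [84,94): 10 bp
  [94,105): 11 bp
  [105,112): 7 bp
  [112,133): 21 bp
  [133,144): 11 bp
  [144,159): 15 bp
  [159,168): 9 bp
  [168,185): 17 bp
  [185,197): 12 bp
  [197,209): 12 bp
  [209,226): 17 bp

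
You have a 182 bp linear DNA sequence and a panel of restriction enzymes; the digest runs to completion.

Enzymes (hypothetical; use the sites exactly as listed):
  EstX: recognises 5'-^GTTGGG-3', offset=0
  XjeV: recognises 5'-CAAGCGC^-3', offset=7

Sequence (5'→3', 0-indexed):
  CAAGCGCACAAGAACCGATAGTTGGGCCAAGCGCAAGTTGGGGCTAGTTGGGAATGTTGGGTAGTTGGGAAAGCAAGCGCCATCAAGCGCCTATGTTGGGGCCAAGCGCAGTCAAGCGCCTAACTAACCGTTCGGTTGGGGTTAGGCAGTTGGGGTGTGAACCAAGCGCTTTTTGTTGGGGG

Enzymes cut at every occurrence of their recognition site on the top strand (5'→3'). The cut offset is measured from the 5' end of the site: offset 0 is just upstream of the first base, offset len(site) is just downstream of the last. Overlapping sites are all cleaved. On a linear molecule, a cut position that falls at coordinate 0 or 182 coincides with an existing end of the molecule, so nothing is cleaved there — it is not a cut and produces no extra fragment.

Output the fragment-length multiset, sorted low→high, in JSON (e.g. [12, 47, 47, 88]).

Scan for sites:
  EstX (GTTGGG, off=0): starts [20, 36, 46, 55, 63, 94, 134, 148, 174] → cuts [20, 36, 46, 55, 63, 94, 134, 148, 174]
  XjeV (CAAGCGC, off=7): starts [0, 27, 73, 83, 102, 112, 162] → cuts [7, 34, 80, 90, 109, 119, 169]

All cut coordinates (distinct, sorted): [7, 20, 34, 36, 46, 55, 63, 80, 90, 94, 109, 119, 134, 148, 169, 174]

Fragment lengths:
  [0,7): 7 bp
  [7,20): 13 bp
  [20,34): 14 bp
  [34,36): 2 bp
  [36,46): 10 bp
  [46,55): 9 bp
  [55,63): 8 bp
  [63,80): 17 bp
  [80,90): 10 bp
  [90,94): 4 bp
  [94,109): 15 bp
  [109,119): 10 bp
  [119,134): 15 bp
  [134,148): 14 bp
  [148,169): 21 bp
  [169,174): 5 bp
  [174,182): 8 bp

[2,4,5,7,8,8,9,10,10,10,13,14,14,15,15,17,21]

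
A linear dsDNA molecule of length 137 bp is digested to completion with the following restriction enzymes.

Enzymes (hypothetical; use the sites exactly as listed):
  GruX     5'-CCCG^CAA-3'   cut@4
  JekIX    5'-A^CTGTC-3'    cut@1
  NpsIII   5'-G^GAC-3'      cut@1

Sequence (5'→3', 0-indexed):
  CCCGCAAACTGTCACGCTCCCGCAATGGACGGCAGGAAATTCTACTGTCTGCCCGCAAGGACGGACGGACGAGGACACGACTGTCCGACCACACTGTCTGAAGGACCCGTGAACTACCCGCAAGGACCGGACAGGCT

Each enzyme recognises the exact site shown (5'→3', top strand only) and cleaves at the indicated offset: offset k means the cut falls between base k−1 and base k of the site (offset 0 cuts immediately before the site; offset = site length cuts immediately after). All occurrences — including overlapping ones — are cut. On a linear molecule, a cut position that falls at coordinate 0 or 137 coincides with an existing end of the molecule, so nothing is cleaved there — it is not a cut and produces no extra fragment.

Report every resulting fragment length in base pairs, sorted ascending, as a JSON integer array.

Site scan:
  GruX (CCCGCAA, off=4): starts [0, 18, 51, 116] → cuts [4, 22, 55, 120]
  JekIX (ACTGTC, off=1): starts [7, 43, 79, 92] → cuts [8, 44, 80, 93]
  NpsIII (GGAC, off=1): starts [26, 58, 62, 66, 72, 102, 123, 128] → cuts [27, 59, 63, 67, 73, 103, 124, 129]

Pooled cuts: [4, 8, 22, 27, 44, 55, 59, 63, 67, 73, 80, 93, 103, 120, 124, 129]

Fragment lengths:
  [0,4): 4 bp
  [4,8): 4 bp
  [8,22): 14 bp
  [22,27): 5 bp
  [27,44): 17 bp
  [44,55): 11 bp
  [55,59): 4 bp
  [59,63): 4 bp
  [63,67): 4 bp
  [67,73): 6 bp
  [73,80): 7 bp
  [80,93): 13 bp
  [93,103): 10 bp
  [103,120): 17 bp
  [120,124): 4 bp
  [124,129): 5 bp
  [129,137): 8 bp

[4,4,4,4,4,4,5,5,6,7,8,10,11,13,14,17,17]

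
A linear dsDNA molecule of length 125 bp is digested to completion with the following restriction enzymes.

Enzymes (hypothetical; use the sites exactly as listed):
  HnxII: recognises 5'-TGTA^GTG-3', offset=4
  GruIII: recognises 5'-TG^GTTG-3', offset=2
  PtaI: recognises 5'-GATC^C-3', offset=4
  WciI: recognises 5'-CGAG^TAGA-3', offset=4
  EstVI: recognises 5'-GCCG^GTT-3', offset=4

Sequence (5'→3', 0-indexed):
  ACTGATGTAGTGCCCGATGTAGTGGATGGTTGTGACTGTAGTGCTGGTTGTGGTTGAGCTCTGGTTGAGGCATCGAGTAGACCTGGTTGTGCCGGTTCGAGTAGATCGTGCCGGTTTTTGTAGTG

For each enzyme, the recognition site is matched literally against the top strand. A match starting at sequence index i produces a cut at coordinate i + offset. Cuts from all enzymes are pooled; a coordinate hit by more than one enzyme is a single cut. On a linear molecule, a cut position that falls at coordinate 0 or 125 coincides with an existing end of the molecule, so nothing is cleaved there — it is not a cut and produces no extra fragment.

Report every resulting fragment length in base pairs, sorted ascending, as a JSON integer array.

[3,6,6,7,7,8,9,9,9,11,12,12,12,14]

Per-enzyme occurrences:
  HnxII (TGTAGTG, off=4): starts [5, 17, 36, 118] → cuts [9, 21, 40, 122]
  GruIII (TGGTTG, off=2): starts [26, 44, 50, 61, 83] → cuts [28, 46, 52, 63, 85]
  PtaI (GATCC, off=4): no sites
  WciI (CGAGTAGA, off=4): starts [73, 97] → cuts [77, 101]
  EstVI (GCCGGTT, off=4): starts [90, 109] → cuts [94, 113]

Pooled cuts: [9, 21, 28, 40, 46, 52, 63, 77, 85, 94, 101, 113, 122]

Fragments:
  [0,9): 9 bp
  [9,21): 12 bp
  [21,28): 7 bp
  [28,40): 12 bp
  [40,46): 6 bp
  [46,52): 6 bp
  [52,63): 11 bp
  [63,77): 14 bp
  [77,85): 8 bp
  [85,94): 9 bp
  [94,101): 7 bp
  [101,113): 12 bp
  [113,122): 9 bp
  [122,125): 3 bp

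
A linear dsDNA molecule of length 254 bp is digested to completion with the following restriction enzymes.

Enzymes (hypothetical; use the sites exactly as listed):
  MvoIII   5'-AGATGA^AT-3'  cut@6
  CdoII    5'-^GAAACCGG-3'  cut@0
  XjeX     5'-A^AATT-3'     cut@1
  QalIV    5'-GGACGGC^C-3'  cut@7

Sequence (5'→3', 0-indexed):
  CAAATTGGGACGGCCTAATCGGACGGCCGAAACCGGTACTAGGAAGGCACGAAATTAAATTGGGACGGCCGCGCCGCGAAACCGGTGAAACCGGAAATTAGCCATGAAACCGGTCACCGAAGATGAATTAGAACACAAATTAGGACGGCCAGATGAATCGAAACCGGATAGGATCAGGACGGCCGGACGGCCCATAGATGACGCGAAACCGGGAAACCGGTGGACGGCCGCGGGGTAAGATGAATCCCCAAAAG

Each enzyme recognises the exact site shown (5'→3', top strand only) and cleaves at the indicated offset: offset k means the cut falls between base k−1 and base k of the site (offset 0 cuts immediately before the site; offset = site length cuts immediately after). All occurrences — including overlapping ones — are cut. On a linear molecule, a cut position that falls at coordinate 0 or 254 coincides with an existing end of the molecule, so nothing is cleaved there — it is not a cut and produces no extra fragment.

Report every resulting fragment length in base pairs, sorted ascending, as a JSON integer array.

Site scan:
  MvoIII AGATGAAT/6: at [120, 150, 237] ⇒ [126, 156, 243]
  CdoII GAAACCGG/0: at [28, 77, 86, 105, 159, 204, 212] ⇒ [28, 77, 86, 105, 159, 204, 212]
  XjeX AAATT/1: at [1, 51, 56, 94, 136] ⇒ [2, 52, 57, 95, 137]
  QalIV GGACGGCC/7: at [7, 20, 62, 142, 176, 184, 221] ⇒ [14, 27, 69, 149, 183, 191, 228]

Pooled cuts: [2, 14, 27, 28, 52, 57, 69, 77, 86, 95, 105, 126, 137, 149, 156, 159, 183, 191, 204, 212, 228, 243]

Fragment lengths:
  [0,2): 2 bp
  [2,14): 12 bp
  [14,27): 13 bp
  [27,28): 1 bp
  [28,52): 24 bp
  [52,57): 5 bp
  [57,69): 12 bp
  [69,77): 8 bp
  [77,86): 9 bp
  [86,95): 9 bp
  [95,105): 10 bp
  [105,126): 21 bp
  [126,137): 11 bp
  [137,149): 12 bp
  [149,156): 7 bp
  [156,159): 3 bp
  [159,183): 24 bp
  [183,191): 8 bp
  [191,204): 13 bp
  [204,212): 8 bp
  [212,228): 16 bp
  [228,243): 15 bp
  [243,254): 11 bp

[1,2,3,5,7,8,8,8,9,9,10,11,11,12,12,12,13,13,15,16,21,24,24]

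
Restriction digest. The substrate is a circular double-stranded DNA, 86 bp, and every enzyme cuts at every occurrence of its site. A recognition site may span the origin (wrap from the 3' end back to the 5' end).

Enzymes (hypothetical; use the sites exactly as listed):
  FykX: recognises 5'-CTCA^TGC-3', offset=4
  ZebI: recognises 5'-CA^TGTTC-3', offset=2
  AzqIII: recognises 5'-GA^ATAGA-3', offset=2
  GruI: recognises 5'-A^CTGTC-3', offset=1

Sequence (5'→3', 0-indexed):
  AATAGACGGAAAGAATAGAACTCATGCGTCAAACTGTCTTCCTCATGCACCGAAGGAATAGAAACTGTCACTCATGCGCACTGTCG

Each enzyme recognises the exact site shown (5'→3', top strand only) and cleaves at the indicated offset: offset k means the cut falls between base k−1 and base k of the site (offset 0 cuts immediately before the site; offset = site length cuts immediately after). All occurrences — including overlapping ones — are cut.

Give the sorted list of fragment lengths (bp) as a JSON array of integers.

[6,7,7,9,10,10,12,12,13]

Site scan:
  FykX (CTCATGC, off=4): starts [20, 41, 70] → cuts [24, 45, 74]
  ZebI (CATGTTC, off=2): no sites
  AzqIII (GAATAGA, off=2): starts [12, 55, 85] → cuts [1, 14, 57]
  GruI (ACTGTC, off=1): starts [32, 63, 79] → cuts [33, 64, 80]

All cut coordinates (distinct, sorted): [1, 14, 24, 33, 45, 57, 64, 74, 80]

Fragment lengths:
  1→14: 13 bp
  14→24: 10 bp
  24→33: 9 bp
  33→45: 12 bp
  45→57: 12 bp
  57→64: 7 bp
  64→74: 10 bp
  74→80: 6 bp
  80→1 (wrap): 86-80+1 = 7 bp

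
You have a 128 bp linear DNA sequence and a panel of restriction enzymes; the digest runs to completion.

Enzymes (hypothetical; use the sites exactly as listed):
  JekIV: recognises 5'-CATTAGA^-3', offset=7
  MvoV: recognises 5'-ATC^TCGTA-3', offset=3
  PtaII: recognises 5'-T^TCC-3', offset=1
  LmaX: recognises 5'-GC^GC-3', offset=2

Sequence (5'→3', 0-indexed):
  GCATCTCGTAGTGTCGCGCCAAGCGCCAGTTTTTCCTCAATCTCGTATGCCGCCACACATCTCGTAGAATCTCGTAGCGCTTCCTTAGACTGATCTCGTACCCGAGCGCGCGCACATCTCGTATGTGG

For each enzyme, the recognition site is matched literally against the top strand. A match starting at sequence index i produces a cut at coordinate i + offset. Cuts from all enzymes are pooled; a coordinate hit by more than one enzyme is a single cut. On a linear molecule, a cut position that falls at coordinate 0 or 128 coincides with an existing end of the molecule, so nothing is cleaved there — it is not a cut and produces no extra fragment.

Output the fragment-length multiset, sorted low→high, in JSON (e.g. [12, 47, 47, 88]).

[2,2,3,5,7,7,7,9,9,10,10,12,12,14,19]

Per-enzyme occurrences:
  JekIV (CATTAGA, off=7): no sites
  MvoV ATCTCGTA/3: at [2, 39, 58, 68, 92, 115] ⇒ [5, 42, 61, 71, 95, 118]
  PtaII TTCC/1: at [32, 80] ⇒ [33, 81]
  LmaX GCGC/2: at [15, 22, 76, 105, 107, 109] ⇒ [17, 24, 78, 107, 109, 111]

Pooled cuts: [5, 17, 24, 33, 42, 61, 71, 78, 81, 95, 107, 109, 111, 118]

Fragments:
  [0,5): 5 bp
  [5,17): 12 bp
  [17,24): 7 bp
  [24,33): 9 bp
  [33,42): 9 bp
  [42,61): 19 bp
  [61,71): 10 bp
  [71,78): 7 bp
  [78,81): 3 bp
  [81,95): 14 bp
  [95,107): 12 bp
  [107,109): 2 bp
  [109,111): 2 bp
  [111,118): 7 bp
  [118,128): 10 bp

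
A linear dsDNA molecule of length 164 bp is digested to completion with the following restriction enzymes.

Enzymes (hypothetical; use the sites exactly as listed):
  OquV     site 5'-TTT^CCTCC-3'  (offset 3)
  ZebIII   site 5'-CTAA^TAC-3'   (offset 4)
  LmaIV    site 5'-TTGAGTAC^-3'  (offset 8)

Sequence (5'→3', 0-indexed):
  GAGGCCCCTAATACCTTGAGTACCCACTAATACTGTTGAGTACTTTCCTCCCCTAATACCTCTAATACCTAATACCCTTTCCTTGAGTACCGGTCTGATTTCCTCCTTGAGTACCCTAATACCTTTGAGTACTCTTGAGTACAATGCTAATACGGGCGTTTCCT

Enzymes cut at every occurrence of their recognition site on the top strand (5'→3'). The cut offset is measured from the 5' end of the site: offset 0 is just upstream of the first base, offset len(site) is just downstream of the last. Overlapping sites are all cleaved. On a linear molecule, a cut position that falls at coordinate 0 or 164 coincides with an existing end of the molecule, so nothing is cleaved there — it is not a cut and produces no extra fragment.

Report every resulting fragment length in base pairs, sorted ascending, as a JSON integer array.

Site scan:
  OquV (TTTCCTCC, off=3): starts [43, 98] → cuts [46, 101]
  ZebIII (CTAATAC, off=4): starts [7, 26, 52, 61, 68, 115, 146] → cuts [11, 30, 56, 65, 72, 119, 150]
  LmaIV (TTGAGTAC, off=8): starts [15, 35, 82, 106, 124, 134] → cuts [23, 43, 90, 114, 132, 142]

Pooled cuts: [11, 23, 30, 43, 46, 56, 65, 72, 90, 101, 114, 119, 132, 142, 150]

Fragment lengths:
  [0,11): 11 bp
  [11,23): 12 bp
  [23,30): 7 bp
  [30,43): 13 bp
  [43,46): 3 bp
  [46,56): 10 bp
  [56,65): 9 bp
  [65,72): 7 bp
  [72,90): 18 bp
  [90,101): 11 bp
  [101,114): 13 bp
  [114,119): 5 bp
  [119,132): 13 bp
  [132,142): 10 bp
  [142,150): 8 bp
  [150,164): 14 bp

[3,5,7,7,8,9,10,10,11,11,12,13,13,13,14,18]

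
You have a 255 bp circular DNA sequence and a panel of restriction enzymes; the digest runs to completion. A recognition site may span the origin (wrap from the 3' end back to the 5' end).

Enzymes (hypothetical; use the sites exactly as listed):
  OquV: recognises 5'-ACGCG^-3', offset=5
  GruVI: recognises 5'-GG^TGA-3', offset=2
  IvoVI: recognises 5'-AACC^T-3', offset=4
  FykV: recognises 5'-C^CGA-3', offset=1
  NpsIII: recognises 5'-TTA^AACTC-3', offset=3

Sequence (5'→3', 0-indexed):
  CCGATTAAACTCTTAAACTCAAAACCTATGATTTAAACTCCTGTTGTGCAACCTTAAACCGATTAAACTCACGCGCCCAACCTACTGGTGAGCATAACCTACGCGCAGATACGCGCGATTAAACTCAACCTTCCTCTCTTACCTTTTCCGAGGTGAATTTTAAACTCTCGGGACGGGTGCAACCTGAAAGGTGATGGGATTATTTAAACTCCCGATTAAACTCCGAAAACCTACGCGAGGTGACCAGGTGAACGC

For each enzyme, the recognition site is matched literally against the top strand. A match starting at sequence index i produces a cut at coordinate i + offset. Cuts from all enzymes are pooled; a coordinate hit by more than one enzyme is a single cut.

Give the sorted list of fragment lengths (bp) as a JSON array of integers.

Scan for sites:
  OquV ACGCG/5: at [70, 100, 110, 232] ⇒ [75, 105, 115, 237]
  GruVI GGTGA/2: at [86, 151, 189, 238, 246] ⇒ [88, 153, 191, 240, 248]
  IvoVI AACCT/4: at [22, 49, 78, 95, 126, 180, 227] ⇒ [26, 53, 82, 99, 130, 184, 231]
  FykV CCGA/1: at [0, 58, 147, 211, 222] ⇒ [1, 59, 148, 212, 223]
  NpsIII TTAAACTC/3: at [4, 12, 32, 62, 118, 159, 203, 215] ⇒ [7, 15, 35, 65, 121, 162, 206, 218]

Pooled cuts: [1, 7, 15, 26, 35, 53, 59, 65, 75, 82, 88, 99, 105, 115, 121, 130, 148, 153, 162, 184, 191, 206, 212, 218, 223, 231, 237, 240, 248]

Fragment lengths:
  1→7: 6 bp
  7→15: 8 bp
  15→26: 11 bp
  26→35: 9 bp
  35→53: 18 bp
  53→59: 6 bp
  59→65: 6 bp
  65→75: 10 bp
  75→82: 7 bp
  82→88: 6 bp
  88→99: 11 bp
  99→105: 6 bp
  105→115: 10 bp
  115→121: 6 bp
  121→130: 9 bp
  130→148: 18 bp
  148→153: 5 bp
  153→162: 9 bp
  162→184: 22 bp
  184→191: 7 bp
  191→206: 15 bp
  206→212: 6 bp
  212→218: 6 bp
  218→223: 5 bp
  223→231: 8 bp
  231→237: 6 bp
  237→240: 3 bp
  240→248: 8 bp
  248→1 (wrap): 255-248+1 = 8 bp

[3,5,5,6,6,6,6,6,6,6,6,6,7,7,8,8,8,8,9,9,9,10,10,11,11,15,18,18,22]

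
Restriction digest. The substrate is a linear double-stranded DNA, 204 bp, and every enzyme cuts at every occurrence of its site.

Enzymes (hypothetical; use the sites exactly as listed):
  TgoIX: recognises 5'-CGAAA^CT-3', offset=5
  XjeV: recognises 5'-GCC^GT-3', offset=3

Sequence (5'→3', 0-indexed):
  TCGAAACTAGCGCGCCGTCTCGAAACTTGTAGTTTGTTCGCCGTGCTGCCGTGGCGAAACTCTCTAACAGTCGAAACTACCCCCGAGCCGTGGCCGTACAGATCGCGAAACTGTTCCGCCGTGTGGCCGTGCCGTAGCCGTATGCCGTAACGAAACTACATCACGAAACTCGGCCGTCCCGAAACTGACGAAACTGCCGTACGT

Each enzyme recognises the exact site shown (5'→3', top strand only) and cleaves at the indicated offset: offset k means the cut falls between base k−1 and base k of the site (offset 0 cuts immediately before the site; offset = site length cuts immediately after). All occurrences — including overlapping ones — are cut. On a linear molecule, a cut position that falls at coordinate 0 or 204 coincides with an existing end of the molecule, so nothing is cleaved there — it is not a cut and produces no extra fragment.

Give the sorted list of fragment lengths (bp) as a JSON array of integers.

Site scan:
  TgoIX (CGAAACT, off=5): starts [1, 20, 54, 71, 105, 150, 163, 179, 188] → cuts [6, 25, 59, 76, 110, 155, 168, 184, 193]
  XjeV (GCCGT, off=3): starts [13, 39, 47, 86, 92, 117, 125, 130, 136, 143, 172, 195] → cuts [16, 42, 50, 89, 95, 120, 128, 133, 139, 146, 175, 198]

Pooled cuts: [6, 16, 25, 42, 50, 59, 76, 89, 95, 110, 120, 128, 133, 139, 146, 155, 168, 175, 184, 193, 198]

Fragments:
  [0,6): 6 bp
  [6,16): 10 bp
  [16,25): 9 bp
  [25,42): 17 bp
  [42,50): 8 bp
  [50,59): 9 bp
  [59,76): 17 bp
  [76,89): 13 bp
  [89,95): 6 bp
  [95,110): 15 bp
  [110,120): 10 bp
  [120,128): 8 bp
  [128,133): 5 bp
  [133,139): 6 bp
  [139,146): 7 bp
  [146,155): 9 bp
  [155,168): 13 bp
  [168,175): 7 bp
  [175,184): 9 bp
  [184,193): 9 bp
  [193,198): 5 bp
  [198,204): 6 bp

[5,5,6,6,6,6,7,7,8,8,9,9,9,9,9,10,10,13,13,15,17,17]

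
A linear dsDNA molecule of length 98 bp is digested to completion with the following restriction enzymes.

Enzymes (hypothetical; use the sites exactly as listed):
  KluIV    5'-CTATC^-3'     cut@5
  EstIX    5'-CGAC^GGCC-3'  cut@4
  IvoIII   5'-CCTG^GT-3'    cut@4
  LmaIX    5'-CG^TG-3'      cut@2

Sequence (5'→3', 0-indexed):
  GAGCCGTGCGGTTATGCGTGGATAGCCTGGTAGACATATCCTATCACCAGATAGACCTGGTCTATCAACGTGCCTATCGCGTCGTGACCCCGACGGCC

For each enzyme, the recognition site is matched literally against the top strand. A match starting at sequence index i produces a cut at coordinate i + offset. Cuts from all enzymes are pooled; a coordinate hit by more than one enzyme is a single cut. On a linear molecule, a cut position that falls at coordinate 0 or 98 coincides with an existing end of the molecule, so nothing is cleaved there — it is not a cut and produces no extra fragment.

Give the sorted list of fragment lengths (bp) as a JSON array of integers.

[4,4,6,6,7,8,10,11,12,14,16]

Scan for sites:
  KluIV CTATC/5: at [40, 61, 73] ⇒ [45, 66, 78]
  EstIX CGACGGCC/4: at [90] ⇒ [94]
  IvoIII CCTGGT/4: at [25, 55] ⇒ [29, 59]
  LmaIX CGTG/2: at [4, 16, 68, 82] ⇒ [6, 18, 70, 84]

Pooled cuts: [6, 18, 29, 45, 59, 66, 70, 78, 84, 94]

Fragment lengths:
  [0,6): 6 bp
  [6,18): 12 bp
  [18,29): 11 bp
  [29,45): 16 bp
  [45,59): 14 bp
  [59,66): 7 bp
  [66,70): 4 bp
  [70,78): 8 bp
  [78,84): 6 bp
  [84,94): 10 bp
  [94,98): 4 bp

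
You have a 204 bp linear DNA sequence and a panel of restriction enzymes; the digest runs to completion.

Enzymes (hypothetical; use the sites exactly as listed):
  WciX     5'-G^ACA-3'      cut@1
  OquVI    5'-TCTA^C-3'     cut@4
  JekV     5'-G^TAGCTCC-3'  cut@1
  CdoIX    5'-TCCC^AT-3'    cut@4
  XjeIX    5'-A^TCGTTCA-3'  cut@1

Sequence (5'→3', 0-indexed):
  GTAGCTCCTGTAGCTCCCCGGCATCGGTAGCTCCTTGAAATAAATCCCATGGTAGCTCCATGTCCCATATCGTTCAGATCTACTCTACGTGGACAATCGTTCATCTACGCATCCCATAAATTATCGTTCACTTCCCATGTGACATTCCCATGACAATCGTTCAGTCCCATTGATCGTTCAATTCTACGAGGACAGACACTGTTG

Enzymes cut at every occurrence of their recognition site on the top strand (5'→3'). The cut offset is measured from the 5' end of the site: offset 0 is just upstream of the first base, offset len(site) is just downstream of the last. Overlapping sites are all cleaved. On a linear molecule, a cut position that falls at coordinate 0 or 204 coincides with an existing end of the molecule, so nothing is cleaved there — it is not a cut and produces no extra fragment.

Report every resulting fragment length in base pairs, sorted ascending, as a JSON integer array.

Per-enzyme occurrences:
  WciX GACA/1: at [91, 140, 151, 190, 194] ⇒ [92, 141, 152, 191, 195]
  OquVI TCTAC/4: at [78, 83, 103, 182] ⇒ [82, 87, 107, 186]
  JekV GTAGCTCC/1: at [0, 9, 26, 51] ⇒ [1, 10, 27, 52]
  CdoIX TCCCAT/4: at [44, 62, 111, 132, 145, 164] ⇒ [48, 66, 115, 136, 149, 168]
  XjeIX ATCGTTCA/1: at [68, 95, 122, 155, 172] ⇒ [69, 96, 123, 156, 173]

All cut coordinates (distinct, sorted): [1, 10, 27, 48, 52, 66, 69, 82, 87, 92, 96, 107, 115, 123, 136, 141, 149, 152, 156, 168, 173, 186, 191, 195]

Fragments:
  [0,1): 1 bp
  [1,10): 9 bp
  [10,27): 17 bp
  [27,48): 21 bp
  [48,52): 4 bp
  [52,66): 14 bp
  [66,69): 3 bp
  [69,82): 13 bp
  [82,87): 5 bp
  [87,92): 5 bp
  [92,96): 4 bp
  [96,107): 11 bp
  [107,115): 8 bp
  [115,123): 8 bp
  [123,136): 13 bp
  [136,141): 5 bp
  [141,149): 8 bp
  [149,152): 3 bp
  [152,156): 4 bp
  [156,168): 12 bp
  [168,173): 5 bp
  [173,186): 13 bp
  [186,191): 5 bp
  [191,195): 4 bp
  [195,204): 9 bp

[1,3,3,4,4,4,4,5,5,5,5,5,8,8,8,9,9,11,12,13,13,13,14,17,21]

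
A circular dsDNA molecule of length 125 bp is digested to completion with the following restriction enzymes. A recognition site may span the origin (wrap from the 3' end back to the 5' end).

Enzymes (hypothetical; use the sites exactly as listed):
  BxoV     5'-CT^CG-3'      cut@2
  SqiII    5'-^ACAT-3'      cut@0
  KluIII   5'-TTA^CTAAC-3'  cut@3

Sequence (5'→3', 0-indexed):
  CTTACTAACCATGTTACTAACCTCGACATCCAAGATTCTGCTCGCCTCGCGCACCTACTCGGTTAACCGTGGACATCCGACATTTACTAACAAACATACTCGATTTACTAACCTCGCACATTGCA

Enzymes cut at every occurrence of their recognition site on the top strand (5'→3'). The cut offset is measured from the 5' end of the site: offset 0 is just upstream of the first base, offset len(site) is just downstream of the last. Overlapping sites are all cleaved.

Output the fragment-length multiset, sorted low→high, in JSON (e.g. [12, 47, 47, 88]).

[2,3,5,7,7,7,7,7,7,7,12,12,12,13,17]

Per-enzyme occurrences:
  BxoV CTCG/2: at [21, 40, 45, 57, 98, 112] ⇒ [23, 42, 47, 59, 100, 114]
  SqiII ACAT/0: at [25, 72, 79, 93, 117] ⇒ [25, 72, 79, 93, 117]
  KluIII TTACTAAC/3: at [1, 13, 83, 104] ⇒ [4, 16, 86, 107]

All cut coordinates (distinct, sorted): [4, 16, 23, 25, 42, 47, 59, 72, 79, 86, 93, 100, 107, 114, 117]

Fragment lengths:
  4→16: 12 bp
  16→23: 7 bp
  23→25: 2 bp
  25→42: 17 bp
  42→47: 5 bp
  47→59: 12 bp
  59→72: 13 bp
  72→79: 7 bp
  79→86: 7 bp
  86→93: 7 bp
  93→100: 7 bp
  100→107: 7 bp
  107→114: 7 bp
  114→117: 3 bp
  117→4 (wrap): 125-117+4 = 12 bp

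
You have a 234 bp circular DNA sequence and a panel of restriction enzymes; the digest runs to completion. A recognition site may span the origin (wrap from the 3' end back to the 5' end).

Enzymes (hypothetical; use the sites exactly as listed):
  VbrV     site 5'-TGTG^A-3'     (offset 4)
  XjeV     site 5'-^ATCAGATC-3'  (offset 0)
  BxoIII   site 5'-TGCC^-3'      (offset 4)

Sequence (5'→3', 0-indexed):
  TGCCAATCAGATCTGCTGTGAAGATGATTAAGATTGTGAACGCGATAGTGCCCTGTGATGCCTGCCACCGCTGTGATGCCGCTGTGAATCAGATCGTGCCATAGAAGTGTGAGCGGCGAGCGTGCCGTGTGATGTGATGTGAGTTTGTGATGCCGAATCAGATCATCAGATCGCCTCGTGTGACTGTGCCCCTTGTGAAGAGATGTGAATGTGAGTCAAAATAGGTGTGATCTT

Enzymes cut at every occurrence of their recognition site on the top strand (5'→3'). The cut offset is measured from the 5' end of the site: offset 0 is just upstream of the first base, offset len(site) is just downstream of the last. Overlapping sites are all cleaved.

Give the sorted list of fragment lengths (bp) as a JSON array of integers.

Per-enzyme occurrences:
  VbrV (TGTGA, off=4): starts [16, 34, 53, 71, 82, 107, 127, 132, 137, 145, 178, 193, 203, 209, 225] → cuts [20, 38, 57, 75, 86, 111, 131, 136, 141, 149, 182, 197, 207, 213, 229]
  XjeV (ATCAGATC, off=0): starts [5, 87, 156, 164] → cuts [5, 87, 156, 164]
  BxoIII (TGCC, off=4): starts [0, 48, 58, 62, 76, 96, 122, 150, 186] → cuts [4, 52, 62, 66, 80, 100, 126, 154, 190]

All cut coordinates (distinct, sorted): [4, 5, 20, 38, 52, 57, 62, 66, 75, 80, 86, 87, 100, 111, 126, 131, 136, 141, 149, 154, 156, 164, 182, 190, 197, 207, 213, 229]

Fragments:
  4→5: 1 bp
  5→20: 15 bp
  20→38: 18 bp
  38→52: 14 bp
  52→57: 5 bp
  57→62: 5 bp
  62→66: 4 bp
  66→75: 9 bp
  75→80: 5 bp
  80→86: 6 bp
  86→87: 1 bp
  87→100: 13 bp
  100→111: 11 bp
  111→126: 15 bp
  126→131: 5 bp
  131→136: 5 bp
  136→141: 5 bp
  141→149: 8 bp
  149→154: 5 bp
  154→156: 2 bp
  156→164: 8 bp
  164→182: 18 bp
  182→190: 8 bp
  190→197: 7 bp
  197→207: 10 bp
  207→213: 6 bp
  213→229: 16 bp
  229→4 (wrap): 234-229+4 = 9 bp

[1,1,2,4,5,5,5,5,5,5,5,6,6,7,8,8,8,9,9,10,11,13,14,15,15,16,18,18]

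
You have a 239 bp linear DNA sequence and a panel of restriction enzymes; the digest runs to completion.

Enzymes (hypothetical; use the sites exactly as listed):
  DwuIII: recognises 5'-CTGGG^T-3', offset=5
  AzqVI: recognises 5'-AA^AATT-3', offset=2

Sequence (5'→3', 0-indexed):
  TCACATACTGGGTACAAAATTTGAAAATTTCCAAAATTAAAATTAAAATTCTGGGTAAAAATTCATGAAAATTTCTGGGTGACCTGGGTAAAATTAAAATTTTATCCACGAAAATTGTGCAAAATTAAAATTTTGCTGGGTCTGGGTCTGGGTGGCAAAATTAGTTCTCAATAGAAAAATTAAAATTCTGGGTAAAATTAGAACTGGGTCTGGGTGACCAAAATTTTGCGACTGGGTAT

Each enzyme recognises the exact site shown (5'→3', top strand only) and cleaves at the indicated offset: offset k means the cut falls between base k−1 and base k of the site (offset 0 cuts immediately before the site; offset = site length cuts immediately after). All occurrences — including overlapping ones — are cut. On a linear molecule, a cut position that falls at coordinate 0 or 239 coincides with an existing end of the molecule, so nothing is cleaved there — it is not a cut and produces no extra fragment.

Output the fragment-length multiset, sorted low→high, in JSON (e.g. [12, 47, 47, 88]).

[3,3,3,4,5,6,6,6,6,6,6,6,6,6,7,8,9,9,9,9,10,10,10,12,12,13,15,15,19]

Scan for sites:
  DwuIII (CTGGGT, off=5): starts [7, 50, 74, 83, 135, 141, 147, 187, 203, 209, 231] → cuts [12, 55, 79, 88, 140, 146, 152, 192, 208, 214, 236]
  AzqVI (AAAATT, off=2): starts [15, 23, 32, 38, 44, 57, 67, 89, 95, 110, 120, 126, 156, 175, 181, 193, 219] → cuts [17, 25, 34, 40, 46, 59, 69, 91, 97, 112, 122, 128, 158, 177, 183, 195, 221]

All cut coordinates (distinct, sorted): [12, 17, 25, 34, 40, 46, 55, 59, 69, 79, 88, 91, 97, 112, 122, 128, 140, 146, 152, 158, 177, 183, 192, 195, 208, 214, 221, 236]

Fragments:
  [0,12): 12 bp
  [12,17): 5 bp
  [17,25): 8 bp
  [25,34): 9 bp
  [34,40): 6 bp
  [40,46): 6 bp
  [46,55): 9 bp
  [55,59): 4 bp
  [59,69): 10 bp
  [69,79): 10 bp
  [79,88): 9 bp
  [88,91): 3 bp
  [91,97): 6 bp
  [97,112): 15 bp
  [112,122): 10 bp
  [122,128): 6 bp
  [128,140): 12 bp
  [140,146): 6 bp
  [146,152): 6 bp
  [152,158): 6 bp
  [158,177): 19 bp
  [177,183): 6 bp
  [183,192): 9 bp
  [192,195): 3 bp
  [195,208): 13 bp
  [208,214): 6 bp
  [214,221): 7 bp
  [221,236): 15 bp
  [236,239): 3 bp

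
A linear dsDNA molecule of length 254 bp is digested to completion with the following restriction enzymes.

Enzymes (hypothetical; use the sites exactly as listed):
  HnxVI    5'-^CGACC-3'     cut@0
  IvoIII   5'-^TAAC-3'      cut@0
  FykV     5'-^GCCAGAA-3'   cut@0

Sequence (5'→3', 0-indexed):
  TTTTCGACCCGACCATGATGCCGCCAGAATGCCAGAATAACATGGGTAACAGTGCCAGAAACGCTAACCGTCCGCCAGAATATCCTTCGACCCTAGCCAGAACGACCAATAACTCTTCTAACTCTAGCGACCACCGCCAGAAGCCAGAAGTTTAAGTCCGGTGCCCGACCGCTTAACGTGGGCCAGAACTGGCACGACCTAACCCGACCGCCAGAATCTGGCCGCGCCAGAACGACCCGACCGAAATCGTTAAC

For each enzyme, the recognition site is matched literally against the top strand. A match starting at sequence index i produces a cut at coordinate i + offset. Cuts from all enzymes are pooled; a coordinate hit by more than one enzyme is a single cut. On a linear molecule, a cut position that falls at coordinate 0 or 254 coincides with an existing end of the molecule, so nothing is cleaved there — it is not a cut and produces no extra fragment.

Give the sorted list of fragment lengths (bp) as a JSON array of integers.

[4,4,5,5,5,5,5,7,7,7,7,7,7,8,8,8,8,8,9,9,9,9,11,13,13,13,14,16,23]

Scan for sites:
  HnxVI (CGACC, off=0): starts [4, 9, 87, 102, 127, 165, 194, 204, 232, 237] → cuts [4, 9, 87, 102, 127, 165, 194, 204, 232, 237]
  IvoIII (TAAC, off=0): starts [37, 46, 64, 109, 118, 173, 199, 250] → cuts [37, 46, 64, 109, 118, 173, 199, 250]
  FykV (GCCAGAA, off=0): starts [22, 30, 53, 73, 95, 135, 142, 181, 209, 225] → cuts [22, 30, 53, 73, 95, 135, 142, 181, 209, 225]

Pooled cuts: [4, 9, 22, 30, 37, 46, 53, 64, 73, 87, 95, 102, 109, 118, 127, 135, 142, 165, 173, 181, 194, 199, 204, 209, 225, 232, 237, 250]

Fragments:
  [0,4): 4 bp
  [4,9): 5 bp
  [9,22): 13 bp
  [22,30): 8 bp
  [30,37): 7 bp
  [37,46): 9 bp
  [46,53): 7 bp
  [53,64): 11 bp
  [64,73): 9 bp
  [73,87): 14 bp
  [87,95): 8 bp
  [95,102): 7 bp
  [102,109): 7 bp
  [109,118): 9 bp
  [118,127): 9 bp
  [127,135): 8 bp
  [135,142): 7 bp
  [142,165): 23 bp
  [165,173): 8 bp
  [173,181): 8 bp
  [181,194): 13 bp
  [194,199): 5 bp
  [199,204): 5 bp
  [204,209): 5 bp
  [209,225): 16 bp
  [225,232): 7 bp
  [232,237): 5 bp
  [237,250): 13 bp
  [250,254): 4 bp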